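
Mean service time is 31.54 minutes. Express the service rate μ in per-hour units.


μ = 1/(service time) in consistent units.
1 hour = 60 min, so μ = 60/31.54 = 1.9023 per hour

Final: 1.9023 /hr


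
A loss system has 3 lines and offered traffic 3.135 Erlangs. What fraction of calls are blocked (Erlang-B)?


B(c,a) = (a^c/c!) / Σ_{k=0}^{c} a^k/k!
a^3/3! = 5.135248
Σ terms (k=0..3): 1.00000 + 3.13500 + 4.91411 + 5.13525 = 14.184360
B = 5.135248/14.184360 = 0.362036

Final: 0.362036


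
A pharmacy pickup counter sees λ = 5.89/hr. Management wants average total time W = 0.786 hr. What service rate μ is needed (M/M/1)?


W = 1/(μ−λ) ⇒ μ − λ = 1/W = 1/0.786 = 1.2723
μ = λ + 1/W = 5.89 + 1.2723 = 7.1623 per hr

Final: 7.1623 /hr


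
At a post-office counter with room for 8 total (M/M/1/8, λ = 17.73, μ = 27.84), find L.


ρ = 17.73/27.84 = 0.6369
L = ρ[1 − (K+1)ρ^K + Kρ^(K+1)] / [(1−ρ)(1−ρ^(K+1))]
Numerator: 0.6369·(1 − 9·0.027059 + 8·0.017233) = 0.569556
Denominator: (0.3631)·(0.982767) = 0.356889
L = 0.569556/0.356889 = 1.5959

Final: 1.5959


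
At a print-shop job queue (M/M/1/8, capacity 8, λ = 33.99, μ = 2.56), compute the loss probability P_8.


ρ = λ/μ = 33.99/2.56 = 13.2773
P_K = (1−ρ)ρ^K/(1−ρ^(K+1)) = (-12.2773·965805321.890133)/(1 − 12823329254.314699)
= -11857523932.424566/-12823329253.314699 = 0.924684

Final: 0.924684


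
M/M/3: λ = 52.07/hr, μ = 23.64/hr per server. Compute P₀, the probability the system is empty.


a = λ/μ = 52.07/23.64 = 2.2026; ρ = a/c = 0.7342
Σ_{k=0}^{2} a^k/k! (terms k=0..2) = 1.00000 + 2.20262 + 2.42577 = 5.62840
Tail: a^3/(3!(1−ρ)) = 10.68613/(6·0.2658) = 6.70080
P₀ = 1/(5.62840 + 6.70080) = 1/12.32919 = 0.081108

Final: 0.081108


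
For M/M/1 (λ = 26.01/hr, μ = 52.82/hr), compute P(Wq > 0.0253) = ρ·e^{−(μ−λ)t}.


ρ = 26.01/52.82 = 0.4924
P(Wq > t) = ρ·e^{−(μ−λ)t} = 0.4924·e^{−0.6783}
= 0.4924·0.507483 = 0.249898

Final: 0.249898


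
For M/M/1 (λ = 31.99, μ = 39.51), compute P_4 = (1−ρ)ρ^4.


ρ = 31.99/39.51 = 0.8097
P_n = (1−ρ)·ρ^n = (1 − 0.8097)·0.8097^4 = 0.1903·0.429763 = 0.081797

Final: 0.081797


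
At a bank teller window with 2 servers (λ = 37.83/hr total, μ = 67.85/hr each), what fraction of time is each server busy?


ρ = λ/(cμ) = 37.83/(2·67.85) = 37.83/135.70 = 0.2788

Final: 0.2788


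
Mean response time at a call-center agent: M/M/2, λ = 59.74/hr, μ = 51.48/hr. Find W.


a = 1.1605; ρ = 0.5802; P₀ = 0.265642
Lq = P₀·a^c·ρ/(c!(1−ρ)²) = 0.58896
Wq = Lq/λ = 0.58896/59.74 = 0.009859 hr
W = Wq + 1/μ = 0.009859 + 0.01943 = 0.02928 hr

Final: 0.02928 hr


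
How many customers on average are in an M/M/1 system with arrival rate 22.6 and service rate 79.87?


ρ = λ/μ = 22.6/79.87 = 0.2830
L = ρ/(1−ρ) = 0.2830/(1 − 0.2830) = 0.2830/0.7170 = 0.3946

Final: 0.3946


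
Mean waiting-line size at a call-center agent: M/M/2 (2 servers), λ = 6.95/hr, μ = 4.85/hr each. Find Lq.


a = λ/μ = 1.4330; ρ = a/2 = 0.7165
P₀ = 0.165165
Lq = P₀·a^c·ρ / (c!·(1−ρ)²) = 0.165165·2.05346·0.7165/(2·0.08038)
= 1.51170

Final: 1.51170


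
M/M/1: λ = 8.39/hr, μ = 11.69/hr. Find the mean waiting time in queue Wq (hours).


ρ = 8.39/11.69 = 0.7177
Wq = ρ/(μ−λ) = 0.7177/(11.69 − 8.39) = 0.7177/3.30 = 0.2175 hr

Final: 0.2175 hr


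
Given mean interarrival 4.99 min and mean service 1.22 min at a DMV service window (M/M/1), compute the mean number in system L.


λ = 60/4.99 = 12.0240 /hr
μ = 60/1.22 = 49.1803 /hr
ρ = λ/μ = 12.0240/49.1803 = 0.2445
L = ρ/(1−ρ) = 0.2445/0.7555 = 0.3236

Final: 0.3236


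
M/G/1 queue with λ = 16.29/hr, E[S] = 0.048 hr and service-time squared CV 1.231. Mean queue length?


ρ = λ·E[S] = 16.29·0.048 = 0.7819
Lq = ρ²(1+C_s²)/(2(1−ρ)) = 0.6114·(1+1.231)/(2·0.2181)
= 0.6114·2.2310/0.4362 = 3.12736

Final: 3.12736


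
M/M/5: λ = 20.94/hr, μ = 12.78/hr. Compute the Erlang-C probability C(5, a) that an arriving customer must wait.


a = λ/μ = 1.6385; ρ = a/5 = 0.3277
P₀ = 0.193773 (from M/M/c formula)
C(c,a) = [a^c/(c!(1−ρ))]·P₀ = [11.80943/(120·0.6723)]·0.193773
= 0.14638·0.193773 = 0.028365

Final: 0.028365


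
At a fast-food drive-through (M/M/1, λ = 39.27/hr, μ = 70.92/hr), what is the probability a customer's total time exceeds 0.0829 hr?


W ~ Exponential(μ−λ) for M/M/1.
μ − λ = 70.92 − 39.27 = 31.6500
P(W > t) = e^{−(μ−λ)t} = e^{−2.6238} = 0.072528

Final: 0.072528


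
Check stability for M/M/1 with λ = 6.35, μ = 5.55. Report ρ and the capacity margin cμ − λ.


Total capacity cμ = 1·5.55 = 5.55/hr
ρ = λ/(cμ) = 6.35/5.55 = 1.1441
Stable ⇔ ρ < 1: NO
Spare capacity = cμ − λ = 5.55 − 6.35 = -0.80/hr

Final: ρ = 1.1441; unstable; margin = -0.80/hr


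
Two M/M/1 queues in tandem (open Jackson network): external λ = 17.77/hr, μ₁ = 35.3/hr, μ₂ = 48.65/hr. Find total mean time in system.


Each node sees arrival rate λ = 17.77/hr (tandem ⇒ throughput preserved).
W₁ = 1/(μ₁−λ) = 1/(35.3−17.77) = 0.05705 hr
W₂ = 1/(μ₂−λ) = 1/(48.65−17.77) = 0.03238 hr
W_total = W₁ + W₂ = 0.05705 + 0.03238 = 0.08943 hr

Final: 0.08943 hr


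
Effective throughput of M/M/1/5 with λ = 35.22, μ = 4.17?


ρ = 8.4460; P_K = (1−ρ)ρ^5/(1−ρ^6) = 0.881604
λ_eff = λ(1 − P_K) = 35.22·(1 − 0.881604) = 35.22·0.118396 = 4.1699 /hr

Final: 4.1699 /hr


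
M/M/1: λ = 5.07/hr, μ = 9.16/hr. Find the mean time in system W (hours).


W = 1/(μ−λ) = 1/(9.16 − 5.07) = 1/4.09 = 0.2445 hr

Final: 0.2445 hr


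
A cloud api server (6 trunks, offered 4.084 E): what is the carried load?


B(6,4.084) = 0.123267 (Erlang-B)
Carried load = a(1 − B) = 4.084·(1 − 0.123267) = 4.084·0.876733 = 3.5806 E

Final: 3.5806 Erlangs


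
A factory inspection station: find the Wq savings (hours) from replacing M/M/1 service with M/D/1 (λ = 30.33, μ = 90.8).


ρ = 30.33/90.8 = 0.3340
Wq(M/M/1) = ρ/(μ−λ) = 0.3340/60.47 = 0.005524 hr
Wq(M/D/1) = ρ/(2(μ−λ)) = 0.002762 hr
Savings = 0.005524 − 0.002762 = 0.002762 hr

Final: 0.002762 hr


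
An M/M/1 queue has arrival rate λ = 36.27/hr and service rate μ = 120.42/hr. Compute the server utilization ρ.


ρ = λ/μ = 36.27/120.42 = 0.3012

Final: 0.3012


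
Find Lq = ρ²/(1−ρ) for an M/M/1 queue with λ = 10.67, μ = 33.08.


ρ = 10.67/33.08 = 0.3226
Lq = ρ²/(1−ρ) = 0.1040/0.6774 = 0.1536

Final: 0.1536


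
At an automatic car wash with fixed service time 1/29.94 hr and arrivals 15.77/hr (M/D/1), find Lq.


ρ = 15.77/29.94 = 0.5267
M/D/1: Lq = ρ²/(2(1−ρ)) = 0.2774/(2·0.4733) = 0.29310

Final: 0.29310


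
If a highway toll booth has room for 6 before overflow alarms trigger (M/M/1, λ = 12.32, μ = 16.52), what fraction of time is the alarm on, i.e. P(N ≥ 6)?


ρ = 12.32/16.52 = 0.7458
P(N ≥ n) = ρ^n = 0.7458^6 = 0.172030

Final: 0.172030


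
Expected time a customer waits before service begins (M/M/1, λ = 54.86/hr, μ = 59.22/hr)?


ρ = 54.86/59.22 = 0.9264
Wq = ρ/(μ−λ) = 0.9264/(59.22 − 54.86) = 0.9264/4.36 = 0.2125 hr

Final: 0.2125 hr


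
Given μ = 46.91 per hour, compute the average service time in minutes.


Mean service time = 1/μ = 1/46.91 hour = 0.02132 hour
In minutes: 0.02132 × 60 = 1.2790 min

Final: 1.2790 min


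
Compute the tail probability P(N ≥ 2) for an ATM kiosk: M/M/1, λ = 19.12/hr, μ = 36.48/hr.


ρ = 19.12/36.48 = 0.5241
P(N ≥ n) = ρ^n = 0.5241^2 = 0.274705

Final: 0.274705


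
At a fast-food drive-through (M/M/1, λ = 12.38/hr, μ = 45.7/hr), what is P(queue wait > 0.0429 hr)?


ρ = 12.38/45.7 = 0.2709
P(Wq > t) = ρ·e^{−(μ−λ)t} = 0.2709·e^{−1.4294}
= 0.2709·0.239446 = 0.064865

Final: 0.064865


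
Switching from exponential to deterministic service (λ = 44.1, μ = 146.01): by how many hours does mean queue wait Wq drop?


ρ = 44.1/146.01 = 0.3020
Wq(M/M/1) = ρ/(μ−λ) = 0.3020/101.91 = 0.002964 hr
Wq(M/D/1) = ρ/(2(μ−λ)) = 0.001482 hr
Savings = 0.002964 − 0.001482 = 0.001482 hr

Final: 0.001482 hr


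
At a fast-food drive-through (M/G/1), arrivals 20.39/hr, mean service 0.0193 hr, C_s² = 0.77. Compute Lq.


ρ = λ·E[S] = 20.39·0.0193 = 0.3935
Lq = ρ²(1+C_s²)/(2(1−ρ)) = 0.1549·(1+0.77)/(2·0.6065)
= 0.1549·1.7700/1.2129 = 0.22599

Final: 0.22599


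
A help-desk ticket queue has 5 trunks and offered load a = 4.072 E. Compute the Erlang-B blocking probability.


B(c,a) = (a^c/c!) / Σ_{k=0}^{c} a^k/k!
a^5/5! = 9.329483
Σ terms (k=0..5): 1.00000 + 4.07200 + 8.29059 + 11.25310 + 11.45565 + 9.32948 = 45.400825
B = 9.329483/45.400825 = 0.205491

Final: 0.205491


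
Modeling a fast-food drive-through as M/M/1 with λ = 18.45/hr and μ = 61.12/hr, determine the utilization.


ρ = λ/μ = 18.45/61.12 = 0.3019

Final: 0.3019


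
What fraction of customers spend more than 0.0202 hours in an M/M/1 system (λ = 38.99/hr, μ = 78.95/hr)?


W ~ Exponential(μ−λ) for M/M/1.
μ − λ = 78.95 − 38.99 = 39.9600
P(W > t) = e^{−(μ−λ)t} = e^{−0.8072} = 0.446109

Final: 0.446109


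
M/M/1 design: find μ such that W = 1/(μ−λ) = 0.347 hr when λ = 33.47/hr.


W = 1/(μ−λ) ⇒ μ − λ = 1/W = 1/0.347 = 2.8818
μ = λ + 1/W = 33.47 + 2.8818 = 36.3518 per hr

Final: 36.3518 /hr


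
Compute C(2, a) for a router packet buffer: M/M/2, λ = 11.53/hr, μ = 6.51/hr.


a = λ/μ = 1.7711; ρ = a/2 = 0.8856
P₀ = 0.060692 (from M/M/c formula)
C(c,a) = [a^c/(c!(1−ρ))]·P₀ = [3.13687/(2·0.1144)]·0.060692
= 13.70539·0.060692 = 0.831814

Final: 0.831814


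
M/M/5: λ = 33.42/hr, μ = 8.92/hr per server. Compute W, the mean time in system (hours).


a = 3.7466; ρ = 0.7493; P₀ = 0.018768
Lq = P₀·a^c·ρ/(c!(1−ρ)²) = 1.37687
Wq = Lq/λ = 1.37687/33.42 = 0.04120 hr
W = Wq + 1/μ = 0.04120 + 0.11211 = 0.15331 hr

Final: 0.15331 hr


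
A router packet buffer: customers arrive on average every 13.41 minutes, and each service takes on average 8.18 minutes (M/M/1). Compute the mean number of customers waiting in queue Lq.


λ = 60/13.41 = 4.4743 /hr
μ = 60/8.18 = 7.3350 /hr
ρ = λ/μ = 4.4743/7.3350 = 0.6100
Lq = ρ²/(1−ρ) = 0.3721/0.3900 = 0.9541

Final: 0.9541


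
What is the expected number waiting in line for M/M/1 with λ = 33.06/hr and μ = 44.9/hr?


ρ = 33.06/44.9 = 0.7363
Lq = ρ²/(1−ρ) = 0.5421/0.2637 = 2.0559

Final: 2.0559


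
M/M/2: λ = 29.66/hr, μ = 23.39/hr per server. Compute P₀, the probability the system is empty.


a = λ/μ = 29.66/23.39 = 1.2681; ρ = a/c = 0.6340
Σ_{k=0}^{1} a^k/k! (terms k=0..1) = 1.00000 + 1.26806 = 2.26806
Tail: a^2/(2!(1−ρ)) = 1.60798/(2·0.3660) = 2.19689
P₀ = 1/(2.26806 + 2.19689) = 1/4.46495 = 0.223967

Final: 0.223967


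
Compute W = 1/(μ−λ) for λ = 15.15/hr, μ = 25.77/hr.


W = 1/(μ−λ) = 1/(25.77 − 15.15) = 1/10.62 = 0.09416 hr

Final: 0.09416 hr


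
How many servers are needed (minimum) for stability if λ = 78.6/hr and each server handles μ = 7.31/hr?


Stability requires cμ > λ ⇔ c > λ/μ.
λ/μ = 78.6/7.31 = 10.7524
Minimum integer c = ⌊10.7524⌋ + 1 = 11
Check: 11·7.31 = 80.41 > 78.6, while 10·7.31 = 73.10 ≤ 78.6

Final: 11 servers


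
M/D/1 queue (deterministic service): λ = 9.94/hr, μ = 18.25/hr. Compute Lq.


ρ = 9.94/18.25 = 0.5447
M/D/1: Lq = ρ²/(2(1−ρ)) = 0.2967/(2·0.4553) = 0.32575

Final: 0.32575


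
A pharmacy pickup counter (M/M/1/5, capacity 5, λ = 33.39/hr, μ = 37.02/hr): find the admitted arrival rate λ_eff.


ρ = 0.9019; P_K = (1−ρ)ρ^5/(1−ρ^6) = 0.126787
λ_eff = λ(1 − P_K) = 33.39·(1 − 0.126787) = 33.39·0.873213 = 29.1566 /hr

Final: 29.1566 /hr


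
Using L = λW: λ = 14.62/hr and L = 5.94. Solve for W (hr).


W = L/λ = 5.94/14.62 = 0.4063 hr

Final: 0.4063 hr


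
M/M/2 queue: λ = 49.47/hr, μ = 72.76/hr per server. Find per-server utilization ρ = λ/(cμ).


ρ = λ/(cμ) = 49.47/(2·72.76) = 49.47/145.52 = 0.3400

Final: 0.3400


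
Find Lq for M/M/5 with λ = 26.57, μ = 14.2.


a = λ/μ = 1.8711; ρ = a/5 = 0.3742
P₀ = 0.153146
Lq = P₀·a^c·ρ / (c!·(1−ρ)²) = 0.153146·22.93591·0.3742/(120·0.39159)
= 0.02797

Final: 0.02797


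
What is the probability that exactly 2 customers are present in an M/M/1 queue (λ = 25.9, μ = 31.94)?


ρ = 25.9/31.94 = 0.8109
P_n = (1−ρ)·ρ^n = (1 − 0.8109)·0.8109^2 = 0.1891·0.657551 = 0.124346

Final: 0.124346


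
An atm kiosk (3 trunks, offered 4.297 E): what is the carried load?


B(3,4.297) = 0.476477 (Erlang-B)
Carried load = a(1 − B) = 4.297·(1 − 0.476477) = 4.297·0.523523 = 2.2496 E

Final: 2.2496 Erlangs


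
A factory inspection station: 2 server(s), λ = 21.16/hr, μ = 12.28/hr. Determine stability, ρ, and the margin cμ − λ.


Total capacity cμ = 2·12.28 = 24.56/hr
ρ = λ/(cμ) = 21.16/24.56 = 0.8616
Stable ⇔ ρ < 1: YES
Spare capacity = cμ − λ = 24.56 − 21.16 = 3.40/hr

Final: ρ = 0.8616; stable; margin = 3.40/hr


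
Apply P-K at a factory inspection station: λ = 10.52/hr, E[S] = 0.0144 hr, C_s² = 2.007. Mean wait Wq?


ρ = λ·E[S] = 10.52·0.0144 = 0.1515
E[S²] = E[S]²(1+C_s²) = 0.0144²·(1+2.007) = 0.0006235
Wq = λ·E[S²]/(2(1−ρ)) = 10.52·0.0006235/(2·0.8485) = 0.003865 hr

Final: 0.003865 hr


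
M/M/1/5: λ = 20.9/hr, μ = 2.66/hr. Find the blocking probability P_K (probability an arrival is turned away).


ρ = λ/μ = 20.9/2.66 = 7.8571
P_K = (1−ρ)ρ^K/(1−ρ^(K+1)) = (-6.8571·29944.926221)/(1 − 235281.563167)
= -205336.636945/-235280.563167 = 0.872731

Final: 0.872731


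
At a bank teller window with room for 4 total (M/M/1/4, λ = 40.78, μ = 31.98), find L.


ρ = 40.78/31.98 = 1.2752
L = ρ[1 − (K+1)ρ^K + Kρ^(K+1)] / [(1−ρ)(1−ρ^(K+1))]
Numerator: 1.2752·(1 − 5·2.644083 + 4·3.371660) = 1.614657
Denominator: (-0.2752)·(-2.371660) = 0.652614
L = 1.614657/0.652614 = 2.4741

Final: 2.4741


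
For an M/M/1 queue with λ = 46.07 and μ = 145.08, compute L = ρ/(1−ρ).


ρ = λ/μ = 46.07/145.08 = 0.3175
L = ρ/(1−ρ) = 0.3175/(1 − 0.3175) = 0.3175/0.6825 = 0.4653

Final: 0.4653


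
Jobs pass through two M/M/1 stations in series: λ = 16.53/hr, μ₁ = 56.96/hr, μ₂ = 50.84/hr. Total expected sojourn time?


Each node sees arrival rate λ = 16.53/hr (tandem ⇒ throughput preserved).
W₁ = 1/(μ₁−λ) = 1/(56.96−16.53) = 0.02473 hr
W₂ = 1/(μ₂−λ) = 1/(50.84−16.53) = 0.02915 hr
W_total = W₁ + W₂ = 0.02473 + 0.02915 = 0.05388 hr

Final: 0.05388 hr


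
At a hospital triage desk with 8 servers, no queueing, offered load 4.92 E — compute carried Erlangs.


B(8,4.92) = 0.066333 (Erlang-B)
Carried load = a(1 − B) = 4.92·(1 − 0.066333) = 4.92·0.933667 = 4.5936 E

Final: 4.5936 Erlangs


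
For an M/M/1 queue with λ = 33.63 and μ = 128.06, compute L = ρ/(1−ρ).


ρ = λ/μ = 33.63/128.06 = 0.2626
L = ρ/(1−ρ) = 0.2626/(1 − 0.2626) = 0.2626/0.7374 = 0.3561

Final: 0.3561


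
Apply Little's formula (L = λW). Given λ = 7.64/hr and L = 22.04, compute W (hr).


W = L/λ = 22.04/7.64 = 2.8848 hr

Final: 2.8848 hr


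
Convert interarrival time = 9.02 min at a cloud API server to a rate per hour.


λ = 1/(interarrival time) in consistent units.
1 hour = 60 min, so λ = 60/9.02 = 6.6519 per hour

Final: 6.6519 /hr


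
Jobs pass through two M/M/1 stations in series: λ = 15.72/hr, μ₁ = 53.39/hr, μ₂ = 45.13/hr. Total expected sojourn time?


Each node sees arrival rate λ = 15.72/hr (tandem ⇒ throughput preserved).
W₁ = 1/(μ₁−λ) = 1/(53.39−15.72) = 0.02655 hr
W₂ = 1/(μ₂−λ) = 1/(45.13−15.72) = 0.03400 hr
W_total = W₁ + W₂ = 0.02655 + 0.03400 = 0.06055 hr

Final: 0.06055 hr


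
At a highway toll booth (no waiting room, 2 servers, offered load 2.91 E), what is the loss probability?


B(c,a) = (a^c/c!) / Σ_{k=0}^{c} a^k/k!
a^2/2! = 4.234050
Σ terms (k=0..2): 1.00000 + 2.91000 + 4.23405 = 8.144050
B = 4.234050/8.144050 = 0.519895

Final: 0.519895


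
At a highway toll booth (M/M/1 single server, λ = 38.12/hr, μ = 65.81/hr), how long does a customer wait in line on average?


ρ = 38.12/65.81 = 0.5792
Wq = ρ/(μ−λ) = 0.5792/(65.81 − 38.12) = 0.5792/27.69 = 0.02092 hr

Final: 0.02092 hr


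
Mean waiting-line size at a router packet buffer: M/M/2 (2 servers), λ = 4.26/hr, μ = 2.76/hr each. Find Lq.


a = λ/μ = 1.5435; ρ = a/2 = 0.7717
P₀ = 0.128834
Lq = P₀·a^c·ρ / (c!·(1−ρ)²) = 0.128834·2.38233·0.7717/(2·0.05210)
= 2.27306

Final: 2.27306


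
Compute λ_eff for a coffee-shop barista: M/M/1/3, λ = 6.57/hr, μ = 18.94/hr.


ρ = 0.3469; P_K = (1−ρ)ρ^3/(1−ρ^4) = 0.027662
λ_eff = λ(1 − P_K) = 6.57·(1 − 0.027662) = 6.57·0.972338 = 6.3883 /hr

Final: 6.3883 /hr


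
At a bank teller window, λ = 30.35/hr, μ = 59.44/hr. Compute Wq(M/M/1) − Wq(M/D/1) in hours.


ρ = 30.35/59.44 = 0.5106
Wq(M/M/1) = ρ/(μ−λ) = 0.5106/29.09 = 0.01755 hr
Wq(M/D/1) = ρ/(2(μ−λ)) = 0.008776 hr
Savings = 0.01755 − 0.008776 = 0.008776 hr

Final: 0.008776 hr


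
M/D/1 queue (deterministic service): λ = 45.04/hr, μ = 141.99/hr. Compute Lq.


ρ = 45.04/141.99 = 0.3172
M/D/1: Lq = ρ²/(2(1−ρ)) = 0.1006/(2·0.6828) = 0.07368

Final: 0.07368


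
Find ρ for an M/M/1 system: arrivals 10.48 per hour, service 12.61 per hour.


ρ = λ/μ = 10.48/12.61 = 0.8311

Final: 0.8311


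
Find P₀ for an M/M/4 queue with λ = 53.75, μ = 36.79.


a = λ/μ = 53.75/36.79 = 1.4610; ρ = a/c = 0.3652
Σ_{k=0}^{3} a^k/k! (terms k=0..3) = 1.00000 + 1.46099 + 1.06725 + 0.51975 = 4.04800
Tail: a^4/(4!(1−ρ)) = 4.55612/(24·0.6348) = 0.29907
P₀ = 1/(4.04800 + 0.29907) = 1/4.34707 = 0.230040

Final: 0.230040


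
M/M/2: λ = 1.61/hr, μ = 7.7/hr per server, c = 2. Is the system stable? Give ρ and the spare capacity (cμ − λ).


Total capacity cμ = 2·7.7 = 15.40/hr
ρ = λ/(cμ) = 1.61/15.40 = 0.1045
Stable ⇔ ρ < 1: YES
Spare capacity = cμ − λ = 15.40 − 1.61 = 13.79/hr

Final: ρ = 0.1045; stable; margin = 13.79/hr


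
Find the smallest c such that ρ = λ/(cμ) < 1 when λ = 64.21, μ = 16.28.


Stability requires cμ > λ ⇔ c > λ/μ.
λ/μ = 64.21/16.28 = 3.9441
Minimum integer c = ⌊3.9441⌋ + 1 = 4
Check: 4·16.28 = 65.12 > 64.21, while 3·16.28 = 48.84 ≤ 64.21

Final: 4 servers


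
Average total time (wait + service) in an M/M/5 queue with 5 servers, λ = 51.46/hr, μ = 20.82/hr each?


a = 2.4717; ρ = 0.4943; P₀ = 0.082521
Lq = P₀·a^c·ρ/(c!(1−ρ)²) = 0.12264
Wq = Lq/λ = 0.12264/51.46 = 0.002383 hr
W = Wq + 1/μ = 0.002383 + 0.04803 = 0.05041 hr

Final: 0.05041 hr


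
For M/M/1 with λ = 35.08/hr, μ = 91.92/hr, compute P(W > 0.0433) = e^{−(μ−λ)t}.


W ~ Exponential(μ−λ) for M/M/1.
μ − λ = 91.92 − 35.08 = 56.8400
P(W > t) = e^{−(μ−λ)t} = e^{−2.4612} = 0.085335

Final: 0.085335


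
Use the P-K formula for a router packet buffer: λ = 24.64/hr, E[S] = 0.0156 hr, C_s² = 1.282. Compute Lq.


ρ = λ·E[S] = 24.64·0.0156 = 0.3844
Lq = ρ²(1+C_s²)/(2(1−ρ)) = 0.1478·(1+1.282)/(2·0.6156)
= 0.1478·2.2820/1.2312 = 0.27385

Final: 0.27385


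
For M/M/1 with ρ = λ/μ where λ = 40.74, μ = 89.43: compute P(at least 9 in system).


ρ = 40.74/89.43 = 0.4556
P(N ≥ n) = ρ^n = 0.4556^9 = 0.0008450

Final: 0.0008450


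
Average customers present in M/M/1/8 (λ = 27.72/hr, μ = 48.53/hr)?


ρ = 27.72/48.53 = 0.5712
L = ρ[1 − (K+1)ρ^K + Kρ^(K+1)] / [(1−ρ)(1−ρ^(K+1))]
Numerator: 0.5712·(1 − 9·0.011331 + 8·0.006472) = 0.542519
Denominator: (0.4288)·(0.993528) = 0.426032
L = 0.542519/0.426032 = 1.2734

Final: 1.2734


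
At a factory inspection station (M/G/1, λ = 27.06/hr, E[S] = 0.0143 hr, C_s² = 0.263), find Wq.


ρ = λ·E[S] = 27.06·0.0143 = 0.3870
E[S²] = E[S]²(1+C_s²) = 0.0143²·(1+0.263) = 0.0002583
Wq = λ·E[S²]/(2(1−ρ)) = 27.06·0.0002583/(2·0.6130) = 0.005700 hr

Final: 0.005700 hr


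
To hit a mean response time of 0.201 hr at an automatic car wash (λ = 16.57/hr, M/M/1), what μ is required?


W = 1/(μ−λ) ⇒ μ − λ = 1/W = 1/0.201 = 4.9751
μ = λ + 1/W = 16.57 + 4.9751 = 21.5451 per hr

Final: 21.5451 /hr


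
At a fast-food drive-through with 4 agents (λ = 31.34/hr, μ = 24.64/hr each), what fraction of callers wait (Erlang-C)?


a = λ/μ = 1.2719; ρ = a/4 = 0.3180
P₀ = 0.279046 (from M/M/c formula)
C(c,a) = [a^c/(c!(1−ρ))]·P₀ = [2.61718/(24·0.6820)]·0.279046
= 0.15989·0.279046 = 0.044617

Final: 0.044617


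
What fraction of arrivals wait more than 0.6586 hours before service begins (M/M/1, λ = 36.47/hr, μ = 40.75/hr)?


ρ = 36.47/40.75 = 0.8950
P(Wq > t) = ρ·e^{−(μ−λ)t} = 0.8950·e^{−2.8188}
= 0.8950·0.059677 = 0.053409

Final: 0.053409


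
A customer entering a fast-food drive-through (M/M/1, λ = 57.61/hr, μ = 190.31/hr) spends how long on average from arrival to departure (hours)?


W = 1/(μ−λ) = 1/(190.31 − 57.61) = 1/132.70 = 0.007536 hr

Final: 0.007536 hr


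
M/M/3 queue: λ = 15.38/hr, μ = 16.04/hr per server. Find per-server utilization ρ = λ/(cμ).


ρ = λ/(cμ) = 15.38/(3·16.04) = 15.38/48.12 = 0.3196

Final: 0.3196


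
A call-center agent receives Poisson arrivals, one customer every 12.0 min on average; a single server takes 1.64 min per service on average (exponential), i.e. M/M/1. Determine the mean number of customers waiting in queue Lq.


λ = 60/12.0 = 5.0000 /hr
μ = 60/1.64 = 36.5854 /hr
ρ = λ/μ = 5.0000/36.5854 = 0.1367
Lq = ρ²/(1−ρ) = 0.01868/0.8633 = 0.02163

Final: 0.02163


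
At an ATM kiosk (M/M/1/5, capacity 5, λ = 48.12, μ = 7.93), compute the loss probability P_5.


ρ = λ/μ = 48.12/7.93 = 6.0681
P_K = (1−ρ)ρ^K/(1−ρ^(K+1)) = (-5.0681·8227.391369)/(1 − 49924.599327)
= -41697.207958/-49923.599327 = 0.835220

Final: 0.835220


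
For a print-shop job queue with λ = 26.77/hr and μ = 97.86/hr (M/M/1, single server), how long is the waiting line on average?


ρ = 26.77/97.86 = 0.2736
Lq = ρ²/(1−ρ) = 0.07483/0.7264 = 0.1030

Final: 0.1030


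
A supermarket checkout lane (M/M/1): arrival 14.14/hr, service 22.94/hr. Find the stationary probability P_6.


ρ = 14.14/22.94 = 0.6164
P_n = (1−ρ)·ρ^n = (1 − 0.6164)·0.6164^6 = 0.3836·0.054845 = 0.021039

Final: 0.021039


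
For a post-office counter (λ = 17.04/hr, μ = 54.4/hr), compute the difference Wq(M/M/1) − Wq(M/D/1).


ρ = 17.04/54.4 = 0.3132
Wq(M/M/1) = ρ/(μ−λ) = 0.3132/37.36 = 0.008384 hr
Wq(M/D/1) = ρ/(2(μ−λ)) = 0.004192 hr
Savings = 0.008384 − 0.004192 = 0.004192 hr

Final: 0.004192 hr


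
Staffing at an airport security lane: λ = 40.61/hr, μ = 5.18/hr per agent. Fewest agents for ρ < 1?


Stability requires cμ > λ ⇔ c > λ/μ.
λ/μ = 40.61/5.18 = 7.8398
Minimum integer c = ⌊7.8398⌋ + 1 = 8
Check: 8·5.18 = 41.44 > 40.61, while 7·5.18 = 36.26 ≤ 40.61

Final: 8 servers


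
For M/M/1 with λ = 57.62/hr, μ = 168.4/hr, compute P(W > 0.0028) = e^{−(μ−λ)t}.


W ~ Exponential(μ−λ) for M/M/1.
μ − λ = 168.4 − 57.62 = 110.7800
P(W > t) = e^{−(μ−λ)t} = e^{−0.3102} = 0.733312

Final: 0.733312


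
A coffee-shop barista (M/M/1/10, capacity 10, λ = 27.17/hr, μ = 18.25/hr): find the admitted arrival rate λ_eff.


ρ = 1.4888; P_K = (1−ρ)ρ^10/(1−ρ^11) = 0.332478
λ_eff = λ(1 − P_K) = 27.17·(1 − 0.332478) = 27.17·0.667522 = 18.1366 /hr

Final: 18.1366 /hr


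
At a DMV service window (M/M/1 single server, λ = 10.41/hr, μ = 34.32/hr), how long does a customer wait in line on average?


ρ = 10.41/34.32 = 0.3033
Wq = ρ/(μ−λ) = 0.3033/(34.32 − 10.41) = 0.3033/23.91 = 0.01269 hr

Final: 0.01269 hr


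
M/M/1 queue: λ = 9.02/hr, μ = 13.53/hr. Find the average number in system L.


ρ = λ/μ = 9.02/13.53 = 0.6667
L = ρ/(1−ρ) = 0.6667/(1 − 0.6667) = 0.6667/0.3333 = 2.0000

Final: 2.0000


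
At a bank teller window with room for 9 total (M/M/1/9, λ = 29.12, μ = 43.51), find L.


ρ = 29.12/43.51 = 0.6693
L = ρ[1 − (K+1)ρ^K + Kρ^(K+1)] / [(1−ρ)(1−ρ^(K+1))]
Numerator: 0.6693·(1 − 10·0.026941 + 9·0.018031) = 0.597570
Denominator: (0.3307)·(0.981969) = 0.324765
L = 0.597570/0.324765 = 1.8400

Final: 1.8400


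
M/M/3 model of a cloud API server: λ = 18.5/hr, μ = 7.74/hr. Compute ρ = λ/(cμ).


ρ = λ/(cμ) = 18.5/(3·7.74) = 18.5/23.22 = 0.7967

Final: 0.7967


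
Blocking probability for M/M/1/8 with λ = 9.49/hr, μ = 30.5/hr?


ρ = λ/μ = 9.49/30.5 = 0.3111
P_K = (1−ρ)ρ^K/(1−ρ^(K+1)) = (0.6889·0.00008785)/(1 − 0.00002733)
= 0.00006051/0.999973 = 0.00006052

Final: 0.00006052


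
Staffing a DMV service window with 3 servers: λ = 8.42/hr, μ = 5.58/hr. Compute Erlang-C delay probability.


a = λ/μ = 1.5090; ρ = a/3 = 0.5030
P₀ = 0.208350 (from M/M/c formula)
C(c,a) = [a^c/(c!(1−ρ))]·P₀ = [3.43585/(6·0.4970)]·0.208350
= 1.15216·0.208350 = 0.240054

Final: 0.240054


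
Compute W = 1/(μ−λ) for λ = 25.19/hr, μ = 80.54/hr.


W = 1/(μ−λ) = 1/(80.54 − 25.19) = 1/55.35 = 0.01807 hr

Final: 0.01807 hr


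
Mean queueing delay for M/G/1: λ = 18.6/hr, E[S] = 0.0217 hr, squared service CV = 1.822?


ρ = λ·E[S] = 18.6·0.0217 = 0.4036
E[S²] = E[S]²(1+C_s²) = 0.0217²·(1+1.822) = 0.001329
Wq = λ·E[S²]/(2(1−ρ)) = 18.6·0.001329/(2·0.5964) = 0.02072 hr

Final: 0.02072 hr


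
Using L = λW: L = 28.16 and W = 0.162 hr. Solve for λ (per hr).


λ = L/W = 28.16/0.162 = 173.8272 /hr

Final: 173.8272 /hr


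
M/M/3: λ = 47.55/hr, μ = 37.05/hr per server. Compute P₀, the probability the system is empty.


a = λ/μ = 47.55/37.05 = 1.2834; ρ = a/c = 0.4278
Σ_{k=0}^{2} a^k/k! (terms k=0..2) = 1.00000 + 1.28340 + 0.82356 = 3.10696
Tail: a^3/(3!(1−ρ)) = 2.11391/(6·0.5722) = 0.61573
P₀ = 1/(3.10696 + 0.61573) = 1/3.72269 = 0.268623

Final: 0.268623


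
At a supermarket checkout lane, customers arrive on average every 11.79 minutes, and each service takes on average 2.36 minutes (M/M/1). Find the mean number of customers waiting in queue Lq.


λ = 60/11.79 = 5.0891 /hr
μ = 60/2.36 = 25.4237 /hr
ρ = λ/μ = 5.0891/25.4237 = 0.2002
Lq = ρ²/(1−ρ) = 0.04007/0.7998 = 0.05010

Final: 0.05010


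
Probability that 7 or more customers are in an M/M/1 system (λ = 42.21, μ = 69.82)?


ρ = 42.21/69.82 = 0.6046
P(N ≥ n) = ρ^n = 0.6046^7 = 0.029515

Final: 0.029515


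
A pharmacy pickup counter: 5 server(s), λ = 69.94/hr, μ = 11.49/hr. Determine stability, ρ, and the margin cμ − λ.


Total capacity cμ = 5·11.49 = 57.45/hr
ρ = λ/(cμ) = 69.94/57.45 = 1.2174
Stable ⇔ ρ < 1: NO
Spare capacity = cμ − λ = 57.45 − 69.94 = -12.49/hr

Final: ρ = 1.2174; unstable; margin = -12.49/hr


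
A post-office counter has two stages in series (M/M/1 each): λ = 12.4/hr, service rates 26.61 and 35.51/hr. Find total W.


Each node sees arrival rate λ = 12.4/hr (tandem ⇒ throughput preserved).
W₁ = 1/(μ₁−λ) = 1/(26.61−12.4) = 0.07037 hr
W₂ = 1/(μ₂−λ) = 1/(35.51−12.4) = 0.04327 hr
W_total = W₁ + W₂ = 0.07037 + 0.04327 = 0.11364 hr

Final: 0.11364 hr


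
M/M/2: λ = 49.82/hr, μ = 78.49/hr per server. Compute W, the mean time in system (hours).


a = 0.6347; ρ = 0.3174; P₀ = 0.518182
Lq = P₀·a^c·ρ/(c!(1−ρ)²) = 0.07109
Wq = Lq/λ = 0.07109/49.82 = 0.001427 hr
W = Wq + 1/μ = 0.001427 + 0.01274 = 0.01417 hr

Final: 0.01417 hr


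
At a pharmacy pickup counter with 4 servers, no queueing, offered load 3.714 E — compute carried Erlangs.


B(4,3.714) = 0.282360 (Erlang-B)
Carried load = a(1 − B) = 3.714·(1 − 0.282360) = 3.714·0.717640 = 2.6653 E

Final: 2.6653 Erlangs


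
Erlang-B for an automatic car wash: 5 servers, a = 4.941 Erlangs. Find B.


B(c,a) = (a^c/c!) / Σ_{k=0}^{c} a^k/k!
a^5/5! = 24.541043
Σ terms (k=0..5): 1.00000 + 4.94100 + 12.20674 + 20.10450 + 24.83409 + 24.54104 = 87.627371
B = 24.541043/87.627371 = 0.280061

Final: 0.280061


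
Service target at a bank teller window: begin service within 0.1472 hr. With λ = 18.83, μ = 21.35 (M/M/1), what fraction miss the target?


ρ = 18.83/21.35 = 0.8820
P(Wq > t) = ρ·e^{−(μ−λ)t} = 0.8820·e^{−0.3709}
= 0.8820·0.690083 = 0.608630

Final: 0.608630


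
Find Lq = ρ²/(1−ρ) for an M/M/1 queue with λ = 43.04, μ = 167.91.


ρ = 43.04/167.91 = 0.2563
Lq = ρ²/(1−ρ) = 0.06570/0.7437 = 0.08835

Final: 0.08835


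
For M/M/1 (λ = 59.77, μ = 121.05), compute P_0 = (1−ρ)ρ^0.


ρ = 59.77/121.05 = 0.4938
P_n = (1−ρ)·ρ^n = (1 − 0.4938)·0.4938^0 = 0.5062·1.000000 = 0.506237

Final: 0.506237


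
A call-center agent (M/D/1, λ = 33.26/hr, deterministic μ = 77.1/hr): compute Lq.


ρ = 33.26/77.1 = 0.4314
M/D/1: Lq = ρ²/(2(1−ρ)) = 0.1861/(2·0.5686) = 0.16364

Final: 0.16364


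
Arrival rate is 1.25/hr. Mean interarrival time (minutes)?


Mean interarrival time = 1/λ = 1/1.25 hour = 0.80000 hour
In minutes: 0.80000 × 60 = 48.0000 min

Final: 48.0000 min


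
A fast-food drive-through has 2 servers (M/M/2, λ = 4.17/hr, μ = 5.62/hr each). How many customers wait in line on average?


a = λ/μ = 0.7420; ρ = a/2 = 0.3710
P₀ = 0.458793
Lq = P₀·a^c·ρ / (c!·(1−ρ)²) = 0.458793·0.55055·0.3710/(2·0.39565)
= 0.11843

Final: 0.11843


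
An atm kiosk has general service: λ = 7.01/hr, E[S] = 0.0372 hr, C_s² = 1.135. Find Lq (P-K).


ρ = λ·E[S] = 7.01·0.0372 = 0.2608
Lq = ρ²(1+C_s²)/(2(1−ρ)) = 0.06800·(1+1.135)/(2·0.7392)
= 0.06800·2.1350/1.4785 = 0.09820

Final: 0.09820


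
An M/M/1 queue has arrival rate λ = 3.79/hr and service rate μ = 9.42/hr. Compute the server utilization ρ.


ρ = λ/μ = 3.79/9.42 = 0.4023

Final: 0.4023


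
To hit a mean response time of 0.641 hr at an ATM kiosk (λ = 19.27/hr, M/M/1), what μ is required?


W = 1/(μ−λ) ⇒ μ − λ = 1/W = 1/0.641 = 1.5601
μ = λ + 1/W = 19.27 + 1.5601 = 20.8301 per hr

Final: 20.8301 /hr


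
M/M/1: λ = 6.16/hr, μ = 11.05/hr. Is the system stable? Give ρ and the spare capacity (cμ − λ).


Total capacity cμ = 1·11.05 = 11.05/hr
ρ = λ/(cμ) = 6.16/11.05 = 0.5575
Stable ⇔ ρ < 1: YES
Spare capacity = cμ − λ = 11.05 − 6.16 = 4.89/hr

Final: ρ = 0.5575; stable; margin = 4.89/hr


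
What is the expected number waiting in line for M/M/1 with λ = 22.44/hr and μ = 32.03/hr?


ρ = 22.44/32.03 = 0.7006
Lq = ρ²/(1−ρ) = 0.4908/0.2994 = 1.6393

Final: 1.6393


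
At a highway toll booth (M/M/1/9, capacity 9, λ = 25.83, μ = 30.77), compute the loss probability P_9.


ρ = λ/μ = 25.83/30.77 = 0.8395
P_K = (1−ρ)ρ^K/(1−ρ^(K+1)) = (0.1605·0.207001)/(1 − 0.173768)
= 0.033233/0.826232 = 0.040223

Final: 0.040223


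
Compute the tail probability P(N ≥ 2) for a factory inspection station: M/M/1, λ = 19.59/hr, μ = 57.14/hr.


ρ = 19.59/57.14 = 0.3428
P(N ≥ n) = ρ^n = 0.3428^2 = 0.117541

Final: 0.117541


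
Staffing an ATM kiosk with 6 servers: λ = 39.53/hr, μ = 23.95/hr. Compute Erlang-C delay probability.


a = λ/μ = 1.6505; ρ = a/6 = 0.2751
P₀ = 0.191862 (from M/M/c formula)
C(c,a) = [a^c/(c!(1−ρ))]·P₀ = [20.21752/(720·0.7249)]·0.191862
= 0.03874·0.191862 = 0.007432

Final: 0.007432


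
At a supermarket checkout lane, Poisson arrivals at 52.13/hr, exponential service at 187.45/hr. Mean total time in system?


W = 1/(μ−λ) = 1/(187.45 − 52.13) = 1/135.32 = 0.007390 hr

Final: 0.007390 hr


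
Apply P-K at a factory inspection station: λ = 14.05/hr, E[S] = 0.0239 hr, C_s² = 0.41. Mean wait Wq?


ρ = λ·E[S] = 14.05·0.0239 = 0.3358
E[S²] = E[S]²(1+C_s²) = 0.0239²·(1+0.41) = 0.0008054
Wq = λ·E[S²]/(2(1−ρ)) = 14.05·0.0008054/(2·0.6642) = 0.008518 hr

Final: 0.008518 hr


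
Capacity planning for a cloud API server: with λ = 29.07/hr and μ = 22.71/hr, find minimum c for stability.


Stability requires cμ > λ ⇔ c > λ/μ.
λ/μ = 29.07/22.71 = 1.2801
Minimum integer c = ⌊1.2801⌋ + 1 = 2
Check: 2·22.71 = 45.42 > 29.07, while 1·22.71 = 22.71 ≤ 29.07

Final: 2 servers


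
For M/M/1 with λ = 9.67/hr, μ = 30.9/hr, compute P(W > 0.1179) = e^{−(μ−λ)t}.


W ~ Exponential(μ−λ) for M/M/1.
μ − λ = 30.9 − 9.67 = 21.2300
P(W > t) = e^{−(μ−λ)t} = e^{−2.5030} = 0.081838

Final: 0.081838


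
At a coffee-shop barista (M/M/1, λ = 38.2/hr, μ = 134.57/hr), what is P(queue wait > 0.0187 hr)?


ρ = 38.2/134.57 = 0.2839
P(Wq > t) = ρ·e^{−(μ−λ)t} = 0.2839·e^{−1.8021}
= 0.2839·0.164949 = 0.046824

Final: 0.046824


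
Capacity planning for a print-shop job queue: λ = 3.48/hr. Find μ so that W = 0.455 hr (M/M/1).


W = 1/(μ−λ) ⇒ μ − λ = 1/W = 1/0.455 = 2.1978
μ = λ + 1/W = 3.48 + 2.1978 = 5.6778 per hr

Final: 5.6778 /hr


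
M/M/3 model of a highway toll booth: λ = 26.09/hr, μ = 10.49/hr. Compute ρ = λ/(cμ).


ρ = λ/(cμ) = 26.09/(3·10.49) = 26.09/31.47 = 0.8290

Final: 0.8290


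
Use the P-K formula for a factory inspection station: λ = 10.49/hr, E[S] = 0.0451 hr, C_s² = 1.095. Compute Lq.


ρ = λ·E[S] = 10.49·0.0451 = 0.4731
Lq = ρ²(1+C_s²)/(2(1−ρ)) = 0.2238·(1+1.095)/(2·0.5269)
= 0.2238·2.0950/1.0538 = 0.44497

Final: 0.44497


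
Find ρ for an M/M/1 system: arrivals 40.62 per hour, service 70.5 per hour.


ρ = λ/μ = 40.62/70.5 = 0.5762

Final: 0.5762


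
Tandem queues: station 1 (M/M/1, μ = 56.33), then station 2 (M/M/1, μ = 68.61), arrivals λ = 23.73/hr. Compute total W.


Each node sees arrival rate λ = 23.73/hr (tandem ⇒ throughput preserved).
W₁ = 1/(μ₁−λ) = 1/(56.33−23.73) = 0.03067 hr
W₂ = 1/(μ₂−λ) = 1/(68.61−23.73) = 0.02228 hr
W_total = W₁ + W₂ = 0.03067 + 0.02228 = 0.05296 hr

Final: 0.05296 hr


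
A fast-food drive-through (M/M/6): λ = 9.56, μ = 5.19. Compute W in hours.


a = 1.8420; ρ = 0.3070; P₀ = 0.158358
Lq = P₀·a^c·ρ/(c!(1−ρ)²) = 0.005492
Wq = Lq/λ = 0.005492/9.56 = 0.0005745 hr
W = Wq + 1/μ = 0.0005745 + 0.19268 = 0.19325 hr

Final: 0.19325 hr


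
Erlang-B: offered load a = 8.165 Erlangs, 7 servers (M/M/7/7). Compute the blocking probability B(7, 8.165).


B(c,a) = (a^c/c!) / Σ_{k=0}^{c} a^k/k!
a^7/7! = 480.023818
Σ terms (k=0..7): 1.00000 + 8.16500 + 33.33361 + 90.72298 + 185.18829 + 302.41247 + 411.53297 + 480.02382 = 1512.379146
B = 480.023818/1512.379146 = 0.317396

Final: 0.317396


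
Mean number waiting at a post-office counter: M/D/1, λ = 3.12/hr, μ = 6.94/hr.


ρ = 3.12/6.94 = 0.4496
M/D/1: Lq = ρ²/(2(1−ρ)) = 0.2021/(2·0.5504) = 0.18359

Final: 0.18359


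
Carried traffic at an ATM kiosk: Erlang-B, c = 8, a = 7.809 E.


B(8,7.809) = 0.224913 (Erlang-B)
Carried load = a(1 − B) = 7.809·(1 − 0.224913) = 7.809·0.775087 = 6.0527 E

Final: 6.0527 Erlangs


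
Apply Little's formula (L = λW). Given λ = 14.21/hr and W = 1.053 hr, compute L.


L = λW = 14.21·1.053 = 14.9631

Final: 14.9631


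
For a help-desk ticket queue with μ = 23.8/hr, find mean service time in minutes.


Mean service time = 1/μ = 1/23.8 hour = 0.04202 hour
In minutes: 0.04202 × 60 = 2.5210 min

Final: 2.5210 min


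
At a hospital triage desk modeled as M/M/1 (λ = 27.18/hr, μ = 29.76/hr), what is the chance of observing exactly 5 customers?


ρ = 27.18/29.76 = 0.9133
P_n = (1−ρ)·ρ^n = (1 − 0.9133)·0.9133^5 = 0.08669·0.635452 = 0.055090

Final: 0.055090


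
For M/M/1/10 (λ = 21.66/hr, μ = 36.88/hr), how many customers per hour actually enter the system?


ρ = 0.5873; P_K = (1−ρ)ρ^10/(1−ρ^11) = 0.002021
λ_eff = λ(1 − P_K) = 21.66·(1 − 0.002021) = 21.66·0.997979 = 21.6162 /hr

Final: 21.6162 /hr


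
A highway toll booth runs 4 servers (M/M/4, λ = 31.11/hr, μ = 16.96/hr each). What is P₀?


a = λ/μ = 31.11/16.96 = 1.8343; ρ = a/c = 0.4586
Σ_{k=0}^{3} a^k/k! (terms k=0..3) = 1.00000 + 1.83432 + 1.68236 + 1.02866 = 5.54533
Tail: a^4/(4!(1−ρ)) = 11.32131/(24·0.5414) = 0.87127
P₀ = 1/(5.54533 + 0.87127) = 1/6.41660 = 0.155846

Final: 0.155846


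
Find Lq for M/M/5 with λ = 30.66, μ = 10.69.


a = λ/μ = 2.8681; ρ = a/5 = 0.5736
P₀ = 0.053979
Lq = P₀·a^c·ρ / (c!·(1−ρ)²) = 0.053979·194.07618·0.5736/(120·0.18180)
= 0.27545

Final: 0.27545


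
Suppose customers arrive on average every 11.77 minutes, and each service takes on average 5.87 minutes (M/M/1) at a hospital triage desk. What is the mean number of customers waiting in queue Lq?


λ = 60/11.77 = 5.0977 /hr
μ = 60/5.87 = 10.2215 /hr
ρ = λ/μ = 5.0977/10.2215 = 0.4987
Lq = ρ²/(1−ρ) = 0.2487/0.5013 = 0.4962

Final: 0.4962


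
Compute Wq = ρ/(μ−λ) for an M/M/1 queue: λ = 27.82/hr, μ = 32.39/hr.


ρ = 27.82/32.39 = 0.8589
Wq = ρ/(μ−λ) = 0.8589/(32.39 − 27.82) = 0.8589/4.57 = 0.1879 hr

Final: 0.1879 hr


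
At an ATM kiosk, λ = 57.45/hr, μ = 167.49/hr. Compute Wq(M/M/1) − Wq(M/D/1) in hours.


ρ = 57.45/167.49 = 0.3430
Wq(M/M/1) = ρ/(μ−λ) = 0.3430/110.04 = 0.003117 hr
Wq(M/D/1) = ρ/(2(μ−λ)) = 0.001559 hr
Savings = 0.003117 − 0.001559 = 0.001559 hr

Final: 0.001559 hr


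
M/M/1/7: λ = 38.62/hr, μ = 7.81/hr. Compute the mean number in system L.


ρ = 38.62/7.81 = 4.9449
L = ρ[1 − (K+1)ρ^K + Kρ^(K+1)] / [(1−ρ)(1−ρ^(K+1))]
Numerator: 4.9449·(1 − 8·72298.393793 + 7·357511.391588) = 9515026.437320
Denominator: (-3.9449)·(-357510.391588) = 1410357.895624
L = 9515026.437320/1410357.895624 = 6.7465

Final: 6.7465


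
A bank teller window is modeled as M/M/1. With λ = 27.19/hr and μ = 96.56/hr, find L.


ρ = λ/μ = 27.19/96.56 = 0.2816
L = ρ/(1−ρ) = 0.2816/(1 − 0.2816) = 0.2816/0.7184 = 0.3920

Final: 0.3920


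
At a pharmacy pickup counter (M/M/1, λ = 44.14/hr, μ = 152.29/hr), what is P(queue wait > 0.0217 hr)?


ρ = 44.14/152.29 = 0.2898
P(Wq > t) = ρ·e^{−(μ−λ)t} = 0.2898·e^{−2.3469}
= 0.2898·0.095670 = 0.027729

Final: 0.027729


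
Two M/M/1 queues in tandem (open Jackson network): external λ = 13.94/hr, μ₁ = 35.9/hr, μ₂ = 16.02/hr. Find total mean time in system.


Each node sees arrival rate λ = 13.94/hr (tandem ⇒ throughput preserved).
W₁ = 1/(μ₁−λ) = 1/(35.9−13.94) = 0.04554 hr
W₂ = 1/(μ₂−λ) = 1/(16.02−13.94) = 0.48077 hr
W_total = W₁ + W₂ = 0.04554 + 0.48077 = 0.52631 hr

Final: 0.52631 hr


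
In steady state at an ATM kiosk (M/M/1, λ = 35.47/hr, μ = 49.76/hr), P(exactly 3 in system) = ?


ρ = 35.47/49.76 = 0.7128
P_n = (1−ρ)·ρ^n = (1 − 0.7128)·0.7128^3 = 0.2872·0.362195 = 0.104015

Final: 0.104015


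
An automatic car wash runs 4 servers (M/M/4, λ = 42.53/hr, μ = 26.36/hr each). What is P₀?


a = λ/μ = 42.53/26.36 = 1.6134; ρ = a/c = 0.4034
Σ_{k=0}^{3} a^k/k! (terms k=0..3) = 1.00000 + 1.61343 + 1.30158 + 0.70000 = 4.61501
Tail: a^4/(4!(1−ρ)) = 6.77641/(24·0.5966) = 0.47323
P₀ = 1/(4.61501 + 0.47323) = 1/5.08824 = 0.196532

Final: 0.196532


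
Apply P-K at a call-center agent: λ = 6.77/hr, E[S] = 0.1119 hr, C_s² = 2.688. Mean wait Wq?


ρ = λ·E[S] = 6.77·0.1119 = 0.7576
E[S²] = E[S]²(1+C_s²) = 0.1119²·(1+2.688) = 0.046180
Wq = λ·E[S²]/(2(1−ρ)) = 6.77·0.046180/(2·0.2424) = 0.64478 hr

Final: 0.64478 hr
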